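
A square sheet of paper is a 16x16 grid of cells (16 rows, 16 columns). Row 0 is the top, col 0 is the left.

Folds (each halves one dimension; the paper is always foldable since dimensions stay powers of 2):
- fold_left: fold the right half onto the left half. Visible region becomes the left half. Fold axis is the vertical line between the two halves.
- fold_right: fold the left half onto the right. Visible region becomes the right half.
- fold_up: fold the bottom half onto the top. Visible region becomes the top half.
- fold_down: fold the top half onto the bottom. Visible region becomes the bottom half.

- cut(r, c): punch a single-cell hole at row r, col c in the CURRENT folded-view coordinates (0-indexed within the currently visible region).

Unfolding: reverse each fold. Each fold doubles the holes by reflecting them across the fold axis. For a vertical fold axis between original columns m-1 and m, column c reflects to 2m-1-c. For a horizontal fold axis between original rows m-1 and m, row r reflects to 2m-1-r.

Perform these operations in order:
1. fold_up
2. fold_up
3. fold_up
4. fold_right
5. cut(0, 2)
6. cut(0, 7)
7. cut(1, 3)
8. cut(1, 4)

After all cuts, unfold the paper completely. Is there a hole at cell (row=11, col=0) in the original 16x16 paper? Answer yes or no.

Answer: yes

Derivation:
Op 1 fold_up: fold axis h@8; visible region now rows[0,8) x cols[0,16) = 8x16
Op 2 fold_up: fold axis h@4; visible region now rows[0,4) x cols[0,16) = 4x16
Op 3 fold_up: fold axis h@2; visible region now rows[0,2) x cols[0,16) = 2x16
Op 4 fold_right: fold axis v@8; visible region now rows[0,2) x cols[8,16) = 2x8
Op 5 cut(0, 2): punch at orig (0,10); cuts so far [(0, 10)]; region rows[0,2) x cols[8,16) = 2x8
Op 6 cut(0, 7): punch at orig (0,15); cuts so far [(0, 10), (0, 15)]; region rows[0,2) x cols[8,16) = 2x8
Op 7 cut(1, 3): punch at orig (1,11); cuts so far [(0, 10), (0, 15), (1, 11)]; region rows[0,2) x cols[8,16) = 2x8
Op 8 cut(1, 4): punch at orig (1,12); cuts so far [(0, 10), (0, 15), (1, 11), (1, 12)]; region rows[0,2) x cols[8,16) = 2x8
Unfold 1 (reflect across v@8): 8 holes -> [(0, 0), (0, 5), (0, 10), (0, 15), (1, 3), (1, 4), (1, 11), (1, 12)]
Unfold 2 (reflect across h@2): 16 holes -> [(0, 0), (0, 5), (0, 10), (0, 15), (1, 3), (1, 4), (1, 11), (1, 12), (2, 3), (2, 4), (2, 11), (2, 12), (3, 0), (3, 5), (3, 10), (3, 15)]
Unfold 3 (reflect across h@4): 32 holes -> [(0, 0), (0, 5), (0, 10), (0, 15), (1, 3), (1, 4), (1, 11), (1, 12), (2, 3), (2, 4), (2, 11), (2, 12), (3, 0), (3, 5), (3, 10), (3, 15), (4, 0), (4, 5), (4, 10), (4, 15), (5, 3), (5, 4), (5, 11), (5, 12), (6, 3), (6, 4), (6, 11), (6, 12), (7, 0), (7, 5), (7, 10), (7, 15)]
Unfold 4 (reflect across h@8): 64 holes -> [(0, 0), (0, 5), (0, 10), (0, 15), (1, 3), (1, 4), (1, 11), (1, 12), (2, 3), (2, 4), (2, 11), (2, 12), (3, 0), (3, 5), (3, 10), (3, 15), (4, 0), (4, 5), (4, 10), (4, 15), (5, 3), (5, 4), (5, 11), (5, 12), (6, 3), (6, 4), (6, 11), (6, 12), (7, 0), (7, 5), (7, 10), (7, 15), (8, 0), (8, 5), (8, 10), (8, 15), (9, 3), (9, 4), (9, 11), (9, 12), (10, 3), (10, 4), (10, 11), (10, 12), (11, 0), (11, 5), (11, 10), (11, 15), (12, 0), (12, 5), (12, 10), (12, 15), (13, 3), (13, 4), (13, 11), (13, 12), (14, 3), (14, 4), (14, 11), (14, 12), (15, 0), (15, 5), (15, 10), (15, 15)]
Holes: [(0, 0), (0, 5), (0, 10), (0, 15), (1, 3), (1, 4), (1, 11), (1, 12), (2, 3), (2, 4), (2, 11), (2, 12), (3, 0), (3, 5), (3, 10), (3, 15), (4, 0), (4, 5), (4, 10), (4, 15), (5, 3), (5, 4), (5, 11), (5, 12), (6, 3), (6, 4), (6, 11), (6, 12), (7, 0), (7, 5), (7, 10), (7, 15), (8, 0), (8, 5), (8, 10), (8, 15), (9, 3), (9, 4), (9, 11), (9, 12), (10, 3), (10, 4), (10, 11), (10, 12), (11, 0), (11, 5), (11, 10), (11, 15), (12, 0), (12, 5), (12, 10), (12, 15), (13, 3), (13, 4), (13, 11), (13, 12), (14, 3), (14, 4), (14, 11), (14, 12), (15, 0), (15, 5), (15, 10), (15, 15)]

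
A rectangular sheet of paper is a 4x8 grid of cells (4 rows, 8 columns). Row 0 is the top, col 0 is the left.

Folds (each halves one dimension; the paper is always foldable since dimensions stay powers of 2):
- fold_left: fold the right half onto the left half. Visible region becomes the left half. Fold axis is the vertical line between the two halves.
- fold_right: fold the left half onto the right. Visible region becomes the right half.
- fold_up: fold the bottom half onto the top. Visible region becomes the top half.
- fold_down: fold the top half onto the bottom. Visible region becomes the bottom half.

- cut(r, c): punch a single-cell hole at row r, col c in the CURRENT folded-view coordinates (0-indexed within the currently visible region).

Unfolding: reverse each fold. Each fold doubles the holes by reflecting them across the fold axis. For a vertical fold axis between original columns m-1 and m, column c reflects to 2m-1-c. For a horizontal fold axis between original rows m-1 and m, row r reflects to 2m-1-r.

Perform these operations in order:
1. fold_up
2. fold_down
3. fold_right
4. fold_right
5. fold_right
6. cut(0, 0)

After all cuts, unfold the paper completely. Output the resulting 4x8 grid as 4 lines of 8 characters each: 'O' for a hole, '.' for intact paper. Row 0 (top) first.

Op 1 fold_up: fold axis h@2; visible region now rows[0,2) x cols[0,8) = 2x8
Op 2 fold_down: fold axis h@1; visible region now rows[1,2) x cols[0,8) = 1x8
Op 3 fold_right: fold axis v@4; visible region now rows[1,2) x cols[4,8) = 1x4
Op 4 fold_right: fold axis v@6; visible region now rows[1,2) x cols[6,8) = 1x2
Op 5 fold_right: fold axis v@7; visible region now rows[1,2) x cols[7,8) = 1x1
Op 6 cut(0, 0): punch at orig (1,7); cuts so far [(1, 7)]; region rows[1,2) x cols[7,8) = 1x1
Unfold 1 (reflect across v@7): 2 holes -> [(1, 6), (1, 7)]
Unfold 2 (reflect across v@6): 4 holes -> [(1, 4), (1, 5), (1, 6), (1, 7)]
Unfold 3 (reflect across v@4): 8 holes -> [(1, 0), (1, 1), (1, 2), (1, 3), (1, 4), (1, 5), (1, 6), (1, 7)]
Unfold 4 (reflect across h@1): 16 holes -> [(0, 0), (0, 1), (0, 2), (0, 3), (0, 4), (0, 5), (0, 6), (0, 7), (1, 0), (1, 1), (1, 2), (1, 3), (1, 4), (1, 5), (1, 6), (1, 7)]
Unfold 5 (reflect across h@2): 32 holes -> [(0, 0), (0, 1), (0, 2), (0, 3), (0, 4), (0, 5), (0, 6), (0, 7), (1, 0), (1, 1), (1, 2), (1, 3), (1, 4), (1, 5), (1, 6), (1, 7), (2, 0), (2, 1), (2, 2), (2, 3), (2, 4), (2, 5), (2, 6), (2, 7), (3, 0), (3, 1), (3, 2), (3, 3), (3, 4), (3, 5), (3, 6), (3, 7)]

Answer: OOOOOOOO
OOOOOOOO
OOOOOOOO
OOOOOOOO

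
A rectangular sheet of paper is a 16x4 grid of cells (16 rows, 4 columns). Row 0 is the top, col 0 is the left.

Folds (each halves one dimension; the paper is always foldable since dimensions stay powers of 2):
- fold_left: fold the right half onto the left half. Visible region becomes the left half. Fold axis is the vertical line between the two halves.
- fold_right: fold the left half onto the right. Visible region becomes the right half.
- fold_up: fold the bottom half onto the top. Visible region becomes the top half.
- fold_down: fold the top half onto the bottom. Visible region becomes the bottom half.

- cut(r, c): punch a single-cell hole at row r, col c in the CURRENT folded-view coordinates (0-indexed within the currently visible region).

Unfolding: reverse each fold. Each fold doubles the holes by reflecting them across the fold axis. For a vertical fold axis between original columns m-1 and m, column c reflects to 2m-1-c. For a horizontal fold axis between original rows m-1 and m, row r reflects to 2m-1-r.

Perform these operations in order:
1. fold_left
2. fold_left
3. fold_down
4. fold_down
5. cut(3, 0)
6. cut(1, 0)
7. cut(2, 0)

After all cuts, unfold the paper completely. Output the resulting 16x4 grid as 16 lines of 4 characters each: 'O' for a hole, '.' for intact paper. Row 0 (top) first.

Answer: OOOO
OOOO
OOOO
....
....
OOOO
OOOO
OOOO
OOOO
OOOO
OOOO
....
....
OOOO
OOOO
OOOO

Derivation:
Op 1 fold_left: fold axis v@2; visible region now rows[0,16) x cols[0,2) = 16x2
Op 2 fold_left: fold axis v@1; visible region now rows[0,16) x cols[0,1) = 16x1
Op 3 fold_down: fold axis h@8; visible region now rows[8,16) x cols[0,1) = 8x1
Op 4 fold_down: fold axis h@12; visible region now rows[12,16) x cols[0,1) = 4x1
Op 5 cut(3, 0): punch at orig (15,0); cuts so far [(15, 0)]; region rows[12,16) x cols[0,1) = 4x1
Op 6 cut(1, 0): punch at orig (13,0); cuts so far [(13, 0), (15, 0)]; region rows[12,16) x cols[0,1) = 4x1
Op 7 cut(2, 0): punch at orig (14,0); cuts so far [(13, 0), (14, 0), (15, 0)]; region rows[12,16) x cols[0,1) = 4x1
Unfold 1 (reflect across h@12): 6 holes -> [(8, 0), (9, 0), (10, 0), (13, 0), (14, 0), (15, 0)]
Unfold 2 (reflect across h@8): 12 holes -> [(0, 0), (1, 0), (2, 0), (5, 0), (6, 0), (7, 0), (8, 0), (9, 0), (10, 0), (13, 0), (14, 0), (15, 0)]
Unfold 3 (reflect across v@1): 24 holes -> [(0, 0), (0, 1), (1, 0), (1, 1), (2, 0), (2, 1), (5, 0), (5, 1), (6, 0), (6, 1), (7, 0), (7, 1), (8, 0), (8, 1), (9, 0), (9, 1), (10, 0), (10, 1), (13, 0), (13, 1), (14, 0), (14, 1), (15, 0), (15, 1)]
Unfold 4 (reflect across v@2): 48 holes -> [(0, 0), (0, 1), (0, 2), (0, 3), (1, 0), (1, 1), (1, 2), (1, 3), (2, 0), (2, 1), (2, 2), (2, 3), (5, 0), (5, 1), (5, 2), (5, 3), (6, 0), (6, 1), (6, 2), (6, 3), (7, 0), (7, 1), (7, 2), (7, 3), (8, 0), (8, 1), (8, 2), (8, 3), (9, 0), (9, 1), (9, 2), (9, 3), (10, 0), (10, 1), (10, 2), (10, 3), (13, 0), (13, 1), (13, 2), (13, 3), (14, 0), (14, 1), (14, 2), (14, 3), (15, 0), (15, 1), (15, 2), (15, 3)]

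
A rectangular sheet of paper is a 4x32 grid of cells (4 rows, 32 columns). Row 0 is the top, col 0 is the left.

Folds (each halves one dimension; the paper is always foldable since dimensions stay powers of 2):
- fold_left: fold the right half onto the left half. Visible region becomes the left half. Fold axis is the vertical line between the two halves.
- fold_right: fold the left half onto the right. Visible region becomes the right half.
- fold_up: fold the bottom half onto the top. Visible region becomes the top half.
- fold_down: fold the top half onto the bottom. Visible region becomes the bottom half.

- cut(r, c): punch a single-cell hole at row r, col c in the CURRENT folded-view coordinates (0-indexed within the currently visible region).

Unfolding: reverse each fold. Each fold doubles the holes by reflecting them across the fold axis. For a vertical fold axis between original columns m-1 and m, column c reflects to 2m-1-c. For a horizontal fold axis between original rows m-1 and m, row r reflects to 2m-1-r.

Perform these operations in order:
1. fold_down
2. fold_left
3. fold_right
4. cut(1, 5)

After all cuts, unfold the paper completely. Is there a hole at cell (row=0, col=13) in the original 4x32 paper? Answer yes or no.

Op 1 fold_down: fold axis h@2; visible region now rows[2,4) x cols[0,32) = 2x32
Op 2 fold_left: fold axis v@16; visible region now rows[2,4) x cols[0,16) = 2x16
Op 3 fold_right: fold axis v@8; visible region now rows[2,4) x cols[8,16) = 2x8
Op 4 cut(1, 5): punch at orig (3,13); cuts so far [(3, 13)]; region rows[2,4) x cols[8,16) = 2x8
Unfold 1 (reflect across v@8): 2 holes -> [(3, 2), (3, 13)]
Unfold 2 (reflect across v@16): 4 holes -> [(3, 2), (3, 13), (3, 18), (3, 29)]
Unfold 3 (reflect across h@2): 8 holes -> [(0, 2), (0, 13), (0, 18), (0, 29), (3, 2), (3, 13), (3, 18), (3, 29)]
Holes: [(0, 2), (0, 13), (0, 18), (0, 29), (3, 2), (3, 13), (3, 18), (3, 29)]

Answer: yes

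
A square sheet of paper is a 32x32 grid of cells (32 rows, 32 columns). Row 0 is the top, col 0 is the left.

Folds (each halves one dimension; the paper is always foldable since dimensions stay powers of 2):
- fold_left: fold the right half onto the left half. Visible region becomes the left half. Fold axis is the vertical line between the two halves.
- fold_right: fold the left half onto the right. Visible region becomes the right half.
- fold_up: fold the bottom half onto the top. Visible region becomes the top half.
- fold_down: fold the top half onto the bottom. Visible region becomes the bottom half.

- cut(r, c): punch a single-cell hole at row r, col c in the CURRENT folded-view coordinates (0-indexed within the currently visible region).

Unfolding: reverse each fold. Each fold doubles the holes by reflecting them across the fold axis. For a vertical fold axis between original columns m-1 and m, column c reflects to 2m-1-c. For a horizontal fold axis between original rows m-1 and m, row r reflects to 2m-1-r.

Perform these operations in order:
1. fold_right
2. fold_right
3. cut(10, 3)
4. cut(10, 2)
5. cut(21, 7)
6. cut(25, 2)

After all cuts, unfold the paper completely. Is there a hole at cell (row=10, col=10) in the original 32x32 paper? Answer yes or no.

Op 1 fold_right: fold axis v@16; visible region now rows[0,32) x cols[16,32) = 32x16
Op 2 fold_right: fold axis v@24; visible region now rows[0,32) x cols[24,32) = 32x8
Op 3 cut(10, 3): punch at orig (10,27); cuts so far [(10, 27)]; region rows[0,32) x cols[24,32) = 32x8
Op 4 cut(10, 2): punch at orig (10,26); cuts so far [(10, 26), (10, 27)]; region rows[0,32) x cols[24,32) = 32x8
Op 5 cut(21, 7): punch at orig (21,31); cuts so far [(10, 26), (10, 27), (21, 31)]; region rows[0,32) x cols[24,32) = 32x8
Op 6 cut(25, 2): punch at orig (25,26); cuts so far [(10, 26), (10, 27), (21, 31), (25, 26)]; region rows[0,32) x cols[24,32) = 32x8
Unfold 1 (reflect across v@24): 8 holes -> [(10, 20), (10, 21), (10, 26), (10, 27), (21, 16), (21, 31), (25, 21), (25, 26)]
Unfold 2 (reflect across v@16): 16 holes -> [(10, 4), (10, 5), (10, 10), (10, 11), (10, 20), (10, 21), (10, 26), (10, 27), (21, 0), (21, 15), (21, 16), (21, 31), (25, 5), (25, 10), (25, 21), (25, 26)]
Holes: [(10, 4), (10, 5), (10, 10), (10, 11), (10, 20), (10, 21), (10, 26), (10, 27), (21, 0), (21, 15), (21, 16), (21, 31), (25, 5), (25, 10), (25, 21), (25, 26)]

Answer: yes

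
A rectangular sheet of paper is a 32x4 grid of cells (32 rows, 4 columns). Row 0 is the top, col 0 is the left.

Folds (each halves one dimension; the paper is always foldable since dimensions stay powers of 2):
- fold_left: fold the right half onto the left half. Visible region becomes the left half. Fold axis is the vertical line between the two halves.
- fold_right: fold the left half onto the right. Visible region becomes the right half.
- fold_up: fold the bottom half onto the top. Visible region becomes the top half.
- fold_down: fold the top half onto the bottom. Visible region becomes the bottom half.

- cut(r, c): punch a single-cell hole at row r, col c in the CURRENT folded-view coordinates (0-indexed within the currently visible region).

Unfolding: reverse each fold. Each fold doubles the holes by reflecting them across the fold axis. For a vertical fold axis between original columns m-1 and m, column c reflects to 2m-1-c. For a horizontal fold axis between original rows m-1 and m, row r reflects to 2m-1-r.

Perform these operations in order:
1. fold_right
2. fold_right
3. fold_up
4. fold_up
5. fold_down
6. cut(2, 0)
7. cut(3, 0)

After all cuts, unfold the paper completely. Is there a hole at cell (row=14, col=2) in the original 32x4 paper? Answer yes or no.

Answer: yes

Derivation:
Op 1 fold_right: fold axis v@2; visible region now rows[0,32) x cols[2,4) = 32x2
Op 2 fold_right: fold axis v@3; visible region now rows[0,32) x cols[3,4) = 32x1
Op 3 fold_up: fold axis h@16; visible region now rows[0,16) x cols[3,4) = 16x1
Op 4 fold_up: fold axis h@8; visible region now rows[0,8) x cols[3,4) = 8x1
Op 5 fold_down: fold axis h@4; visible region now rows[4,8) x cols[3,4) = 4x1
Op 6 cut(2, 0): punch at orig (6,3); cuts so far [(6, 3)]; region rows[4,8) x cols[3,4) = 4x1
Op 7 cut(3, 0): punch at orig (7,3); cuts so far [(6, 3), (7, 3)]; region rows[4,8) x cols[3,4) = 4x1
Unfold 1 (reflect across h@4): 4 holes -> [(0, 3), (1, 3), (6, 3), (7, 3)]
Unfold 2 (reflect across h@8): 8 holes -> [(0, 3), (1, 3), (6, 3), (7, 3), (8, 3), (9, 3), (14, 3), (15, 3)]
Unfold 3 (reflect across h@16): 16 holes -> [(0, 3), (1, 3), (6, 3), (7, 3), (8, 3), (9, 3), (14, 3), (15, 3), (16, 3), (17, 3), (22, 3), (23, 3), (24, 3), (25, 3), (30, 3), (31, 3)]
Unfold 4 (reflect across v@3): 32 holes -> [(0, 2), (0, 3), (1, 2), (1, 3), (6, 2), (6, 3), (7, 2), (7, 3), (8, 2), (8, 3), (9, 2), (9, 3), (14, 2), (14, 3), (15, 2), (15, 3), (16, 2), (16, 3), (17, 2), (17, 3), (22, 2), (22, 3), (23, 2), (23, 3), (24, 2), (24, 3), (25, 2), (25, 3), (30, 2), (30, 3), (31, 2), (31, 3)]
Unfold 5 (reflect across v@2): 64 holes -> [(0, 0), (0, 1), (0, 2), (0, 3), (1, 0), (1, 1), (1, 2), (1, 3), (6, 0), (6, 1), (6, 2), (6, 3), (7, 0), (7, 1), (7, 2), (7, 3), (8, 0), (8, 1), (8, 2), (8, 3), (9, 0), (9, 1), (9, 2), (9, 3), (14, 0), (14, 1), (14, 2), (14, 3), (15, 0), (15, 1), (15, 2), (15, 3), (16, 0), (16, 1), (16, 2), (16, 3), (17, 0), (17, 1), (17, 2), (17, 3), (22, 0), (22, 1), (22, 2), (22, 3), (23, 0), (23, 1), (23, 2), (23, 3), (24, 0), (24, 1), (24, 2), (24, 3), (25, 0), (25, 1), (25, 2), (25, 3), (30, 0), (30, 1), (30, 2), (30, 3), (31, 0), (31, 1), (31, 2), (31, 3)]
Holes: [(0, 0), (0, 1), (0, 2), (0, 3), (1, 0), (1, 1), (1, 2), (1, 3), (6, 0), (6, 1), (6, 2), (6, 3), (7, 0), (7, 1), (7, 2), (7, 3), (8, 0), (8, 1), (8, 2), (8, 3), (9, 0), (9, 1), (9, 2), (9, 3), (14, 0), (14, 1), (14, 2), (14, 3), (15, 0), (15, 1), (15, 2), (15, 3), (16, 0), (16, 1), (16, 2), (16, 3), (17, 0), (17, 1), (17, 2), (17, 3), (22, 0), (22, 1), (22, 2), (22, 3), (23, 0), (23, 1), (23, 2), (23, 3), (24, 0), (24, 1), (24, 2), (24, 3), (25, 0), (25, 1), (25, 2), (25, 3), (30, 0), (30, 1), (30, 2), (30, 3), (31, 0), (31, 1), (31, 2), (31, 3)]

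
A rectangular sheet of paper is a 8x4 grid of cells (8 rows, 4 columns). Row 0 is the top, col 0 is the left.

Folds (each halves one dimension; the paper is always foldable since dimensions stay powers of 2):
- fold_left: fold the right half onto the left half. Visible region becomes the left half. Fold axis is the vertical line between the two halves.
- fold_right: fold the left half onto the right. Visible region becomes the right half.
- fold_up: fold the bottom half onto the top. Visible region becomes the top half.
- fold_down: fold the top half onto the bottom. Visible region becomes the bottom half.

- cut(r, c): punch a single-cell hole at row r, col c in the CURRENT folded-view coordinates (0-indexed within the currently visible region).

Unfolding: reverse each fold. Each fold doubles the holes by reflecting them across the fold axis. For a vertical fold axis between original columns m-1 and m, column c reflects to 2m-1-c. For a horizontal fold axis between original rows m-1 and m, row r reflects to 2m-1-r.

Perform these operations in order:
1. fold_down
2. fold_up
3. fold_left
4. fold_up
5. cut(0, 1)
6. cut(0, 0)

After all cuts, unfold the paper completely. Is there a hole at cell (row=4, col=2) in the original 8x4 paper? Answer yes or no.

Op 1 fold_down: fold axis h@4; visible region now rows[4,8) x cols[0,4) = 4x4
Op 2 fold_up: fold axis h@6; visible region now rows[4,6) x cols[0,4) = 2x4
Op 3 fold_left: fold axis v@2; visible region now rows[4,6) x cols[0,2) = 2x2
Op 4 fold_up: fold axis h@5; visible region now rows[4,5) x cols[0,2) = 1x2
Op 5 cut(0, 1): punch at orig (4,1); cuts so far [(4, 1)]; region rows[4,5) x cols[0,2) = 1x2
Op 6 cut(0, 0): punch at orig (4,0); cuts so far [(4, 0), (4, 1)]; region rows[4,5) x cols[0,2) = 1x2
Unfold 1 (reflect across h@5): 4 holes -> [(4, 0), (4, 1), (5, 0), (5, 1)]
Unfold 2 (reflect across v@2): 8 holes -> [(4, 0), (4, 1), (4, 2), (4, 3), (5, 0), (5, 1), (5, 2), (5, 3)]
Unfold 3 (reflect across h@6): 16 holes -> [(4, 0), (4, 1), (4, 2), (4, 3), (5, 0), (5, 1), (5, 2), (5, 3), (6, 0), (6, 1), (6, 2), (6, 3), (7, 0), (7, 1), (7, 2), (7, 3)]
Unfold 4 (reflect across h@4): 32 holes -> [(0, 0), (0, 1), (0, 2), (0, 3), (1, 0), (1, 1), (1, 2), (1, 3), (2, 0), (2, 1), (2, 2), (2, 3), (3, 0), (3, 1), (3, 2), (3, 3), (4, 0), (4, 1), (4, 2), (4, 3), (5, 0), (5, 1), (5, 2), (5, 3), (6, 0), (6, 1), (6, 2), (6, 3), (7, 0), (7, 1), (7, 2), (7, 3)]
Holes: [(0, 0), (0, 1), (0, 2), (0, 3), (1, 0), (1, 1), (1, 2), (1, 3), (2, 0), (2, 1), (2, 2), (2, 3), (3, 0), (3, 1), (3, 2), (3, 3), (4, 0), (4, 1), (4, 2), (4, 3), (5, 0), (5, 1), (5, 2), (5, 3), (6, 0), (6, 1), (6, 2), (6, 3), (7, 0), (7, 1), (7, 2), (7, 3)]

Answer: yes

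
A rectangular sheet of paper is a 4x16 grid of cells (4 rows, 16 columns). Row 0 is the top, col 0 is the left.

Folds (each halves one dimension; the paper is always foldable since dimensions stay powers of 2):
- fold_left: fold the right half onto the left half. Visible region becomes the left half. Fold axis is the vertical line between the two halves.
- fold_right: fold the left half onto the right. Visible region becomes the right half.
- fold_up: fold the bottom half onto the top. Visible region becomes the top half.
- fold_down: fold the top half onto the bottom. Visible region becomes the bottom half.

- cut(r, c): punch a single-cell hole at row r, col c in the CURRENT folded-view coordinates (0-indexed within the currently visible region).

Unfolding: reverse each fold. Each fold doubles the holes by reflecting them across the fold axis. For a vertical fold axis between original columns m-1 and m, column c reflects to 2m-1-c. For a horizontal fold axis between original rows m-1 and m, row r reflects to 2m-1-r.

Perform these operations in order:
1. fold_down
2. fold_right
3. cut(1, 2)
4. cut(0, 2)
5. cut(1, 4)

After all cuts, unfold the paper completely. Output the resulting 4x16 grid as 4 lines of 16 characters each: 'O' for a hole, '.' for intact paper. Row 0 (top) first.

Op 1 fold_down: fold axis h@2; visible region now rows[2,4) x cols[0,16) = 2x16
Op 2 fold_right: fold axis v@8; visible region now rows[2,4) x cols[8,16) = 2x8
Op 3 cut(1, 2): punch at orig (3,10); cuts so far [(3, 10)]; region rows[2,4) x cols[8,16) = 2x8
Op 4 cut(0, 2): punch at orig (2,10); cuts so far [(2, 10), (3, 10)]; region rows[2,4) x cols[8,16) = 2x8
Op 5 cut(1, 4): punch at orig (3,12); cuts so far [(2, 10), (3, 10), (3, 12)]; region rows[2,4) x cols[8,16) = 2x8
Unfold 1 (reflect across v@8): 6 holes -> [(2, 5), (2, 10), (3, 3), (3, 5), (3, 10), (3, 12)]
Unfold 2 (reflect across h@2): 12 holes -> [(0, 3), (0, 5), (0, 10), (0, 12), (1, 5), (1, 10), (2, 5), (2, 10), (3, 3), (3, 5), (3, 10), (3, 12)]

Answer: ...O.O....O.O...
.....O....O.....
.....O....O.....
...O.O....O.O...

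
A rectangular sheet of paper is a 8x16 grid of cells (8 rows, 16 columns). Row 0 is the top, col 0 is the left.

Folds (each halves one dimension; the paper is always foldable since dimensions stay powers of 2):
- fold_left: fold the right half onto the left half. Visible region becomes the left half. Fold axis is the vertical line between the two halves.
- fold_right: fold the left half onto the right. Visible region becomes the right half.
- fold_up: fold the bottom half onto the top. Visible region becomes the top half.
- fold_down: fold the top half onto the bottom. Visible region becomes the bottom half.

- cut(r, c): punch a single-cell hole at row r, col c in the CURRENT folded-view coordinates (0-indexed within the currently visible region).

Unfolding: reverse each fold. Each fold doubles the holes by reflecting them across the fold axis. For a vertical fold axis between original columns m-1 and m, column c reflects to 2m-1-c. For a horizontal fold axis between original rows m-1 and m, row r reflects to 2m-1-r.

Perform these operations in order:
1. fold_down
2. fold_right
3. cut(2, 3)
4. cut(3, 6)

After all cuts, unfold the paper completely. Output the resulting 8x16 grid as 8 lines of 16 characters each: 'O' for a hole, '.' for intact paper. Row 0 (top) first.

Op 1 fold_down: fold axis h@4; visible region now rows[4,8) x cols[0,16) = 4x16
Op 2 fold_right: fold axis v@8; visible region now rows[4,8) x cols[8,16) = 4x8
Op 3 cut(2, 3): punch at orig (6,11); cuts so far [(6, 11)]; region rows[4,8) x cols[8,16) = 4x8
Op 4 cut(3, 6): punch at orig (7,14); cuts so far [(6, 11), (7, 14)]; region rows[4,8) x cols[8,16) = 4x8
Unfold 1 (reflect across v@8): 4 holes -> [(6, 4), (6, 11), (7, 1), (7, 14)]
Unfold 2 (reflect across h@4): 8 holes -> [(0, 1), (0, 14), (1, 4), (1, 11), (6, 4), (6, 11), (7, 1), (7, 14)]

Answer: .O............O.
....O......O....
................
................
................
................
....O......O....
.O............O.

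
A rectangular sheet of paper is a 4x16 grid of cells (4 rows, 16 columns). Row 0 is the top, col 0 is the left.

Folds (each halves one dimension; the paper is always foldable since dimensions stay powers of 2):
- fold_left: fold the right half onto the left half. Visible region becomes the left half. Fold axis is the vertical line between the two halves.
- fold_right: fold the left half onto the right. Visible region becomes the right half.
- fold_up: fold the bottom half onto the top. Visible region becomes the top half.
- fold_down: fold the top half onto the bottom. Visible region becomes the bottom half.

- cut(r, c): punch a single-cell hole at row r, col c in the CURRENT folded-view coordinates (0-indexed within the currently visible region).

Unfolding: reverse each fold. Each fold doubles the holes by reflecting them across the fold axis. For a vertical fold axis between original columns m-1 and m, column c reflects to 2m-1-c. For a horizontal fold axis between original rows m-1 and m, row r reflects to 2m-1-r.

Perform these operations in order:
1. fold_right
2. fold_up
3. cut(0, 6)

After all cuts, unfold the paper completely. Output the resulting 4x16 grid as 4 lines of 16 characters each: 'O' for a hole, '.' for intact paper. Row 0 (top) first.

Answer: .O............O.
................
................
.O............O.

Derivation:
Op 1 fold_right: fold axis v@8; visible region now rows[0,4) x cols[8,16) = 4x8
Op 2 fold_up: fold axis h@2; visible region now rows[0,2) x cols[8,16) = 2x8
Op 3 cut(0, 6): punch at orig (0,14); cuts so far [(0, 14)]; region rows[0,2) x cols[8,16) = 2x8
Unfold 1 (reflect across h@2): 2 holes -> [(0, 14), (3, 14)]
Unfold 2 (reflect across v@8): 4 holes -> [(0, 1), (0, 14), (3, 1), (3, 14)]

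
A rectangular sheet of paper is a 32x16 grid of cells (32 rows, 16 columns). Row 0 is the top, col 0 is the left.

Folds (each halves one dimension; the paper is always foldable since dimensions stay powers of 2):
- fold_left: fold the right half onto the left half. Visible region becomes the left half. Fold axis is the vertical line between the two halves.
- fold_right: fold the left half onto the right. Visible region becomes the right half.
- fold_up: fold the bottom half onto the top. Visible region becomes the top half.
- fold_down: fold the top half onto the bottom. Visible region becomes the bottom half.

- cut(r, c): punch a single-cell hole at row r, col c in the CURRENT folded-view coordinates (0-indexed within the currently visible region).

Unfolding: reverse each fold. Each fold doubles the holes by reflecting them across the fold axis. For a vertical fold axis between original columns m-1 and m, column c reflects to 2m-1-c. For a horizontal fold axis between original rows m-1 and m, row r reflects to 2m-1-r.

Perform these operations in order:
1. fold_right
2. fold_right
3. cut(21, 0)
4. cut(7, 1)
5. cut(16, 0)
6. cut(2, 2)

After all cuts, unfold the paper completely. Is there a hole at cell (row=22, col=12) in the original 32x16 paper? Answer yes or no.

Op 1 fold_right: fold axis v@8; visible region now rows[0,32) x cols[8,16) = 32x8
Op 2 fold_right: fold axis v@12; visible region now rows[0,32) x cols[12,16) = 32x4
Op 3 cut(21, 0): punch at orig (21,12); cuts so far [(21, 12)]; region rows[0,32) x cols[12,16) = 32x4
Op 4 cut(7, 1): punch at orig (7,13); cuts so far [(7, 13), (21, 12)]; region rows[0,32) x cols[12,16) = 32x4
Op 5 cut(16, 0): punch at orig (16,12); cuts so far [(7, 13), (16, 12), (21, 12)]; region rows[0,32) x cols[12,16) = 32x4
Op 6 cut(2, 2): punch at orig (2,14); cuts so far [(2, 14), (7, 13), (16, 12), (21, 12)]; region rows[0,32) x cols[12,16) = 32x4
Unfold 1 (reflect across v@12): 8 holes -> [(2, 9), (2, 14), (7, 10), (7, 13), (16, 11), (16, 12), (21, 11), (21, 12)]
Unfold 2 (reflect across v@8): 16 holes -> [(2, 1), (2, 6), (2, 9), (2, 14), (7, 2), (7, 5), (7, 10), (7, 13), (16, 3), (16, 4), (16, 11), (16, 12), (21, 3), (21, 4), (21, 11), (21, 12)]
Holes: [(2, 1), (2, 6), (2, 9), (2, 14), (7, 2), (7, 5), (7, 10), (7, 13), (16, 3), (16, 4), (16, 11), (16, 12), (21, 3), (21, 4), (21, 11), (21, 12)]

Answer: no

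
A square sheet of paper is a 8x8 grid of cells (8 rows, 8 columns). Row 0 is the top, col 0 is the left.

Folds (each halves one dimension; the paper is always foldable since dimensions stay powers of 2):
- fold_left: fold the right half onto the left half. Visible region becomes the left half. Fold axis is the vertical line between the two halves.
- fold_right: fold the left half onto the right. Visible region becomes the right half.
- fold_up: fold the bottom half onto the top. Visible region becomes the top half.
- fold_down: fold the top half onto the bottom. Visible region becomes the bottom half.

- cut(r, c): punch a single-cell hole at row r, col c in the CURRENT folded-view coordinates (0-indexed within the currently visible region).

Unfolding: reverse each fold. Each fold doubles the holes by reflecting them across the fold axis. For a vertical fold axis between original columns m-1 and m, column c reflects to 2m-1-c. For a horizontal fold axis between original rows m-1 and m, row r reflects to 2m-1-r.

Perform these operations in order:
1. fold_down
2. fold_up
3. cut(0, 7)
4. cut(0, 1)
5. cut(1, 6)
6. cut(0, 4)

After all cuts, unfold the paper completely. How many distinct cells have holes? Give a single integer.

Answer: 16

Derivation:
Op 1 fold_down: fold axis h@4; visible region now rows[4,8) x cols[0,8) = 4x8
Op 2 fold_up: fold axis h@6; visible region now rows[4,6) x cols[0,8) = 2x8
Op 3 cut(0, 7): punch at orig (4,7); cuts so far [(4, 7)]; region rows[4,6) x cols[0,8) = 2x8
Op 4 cut(0, 1): punch at orig (4,1); cuts so far [(4, 1), (4, 7)]; region rows[4,6) x cols[0,8) = 2x8
Op 5 cut(1, 6): punch at orig (5,6); cuts so far [(4, 1), (4, 7), (5, 6)]; region rows[4,6) x cols[0,8) = 2x8
Op 6 cut(0, 4): punch at orig (4,4); cuts so far [(4, 1), (4, 4), (4, 7), (5, 6)]; region rows[4,6) x cols[0,8) = 2x8
Unfold 1 (reflect across h@6): 8 holes -> [(4, 1), (4, 4), (4, 7), (5, 6), (6, 6), (7, 1), (7, 4), (7, 7)]
Unfold 2 (reflect across h@4): 16 holes -> [(0, 1), (0, 4), (0, 7), (1, 6), (2, 6), (3, 1), (3, 4), (3, 7), (4, 1), (4, 4), (4, 7), (5, 6), (6, 6), (7, 1), (7, 4), (7, 7)]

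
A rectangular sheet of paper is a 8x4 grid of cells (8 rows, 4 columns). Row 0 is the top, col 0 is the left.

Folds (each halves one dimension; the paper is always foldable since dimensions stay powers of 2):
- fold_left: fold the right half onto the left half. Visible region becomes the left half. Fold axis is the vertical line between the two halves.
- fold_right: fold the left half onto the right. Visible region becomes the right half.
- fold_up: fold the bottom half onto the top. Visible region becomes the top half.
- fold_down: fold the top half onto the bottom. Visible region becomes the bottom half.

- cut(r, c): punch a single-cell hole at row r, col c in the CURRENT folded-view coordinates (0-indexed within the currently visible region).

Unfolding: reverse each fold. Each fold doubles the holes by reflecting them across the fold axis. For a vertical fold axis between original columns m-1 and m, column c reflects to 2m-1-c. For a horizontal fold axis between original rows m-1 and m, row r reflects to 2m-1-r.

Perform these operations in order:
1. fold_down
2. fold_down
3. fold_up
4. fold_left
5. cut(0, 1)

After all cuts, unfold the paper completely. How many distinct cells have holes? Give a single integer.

Answer: 16

Derivation:
Op 1 fold_down: fold axis h@4; visible region now rows[4,8) x cols[0,4) = 4x4
Op 2 fold_down: fold axis h@6; visible region now rows[6,8) x cols[0,4) = 2x4
Op 3 fold_up: fold axis h@7; visible region now rows[6,7) x cols[0,4) = 1x4
Op 4 fold_left: fold axis v@2; visible region now rows[6,7) x cols[0,2) = 1x2
Op 5 cut(0, 1): punch at orig (6,1); cuts so far [(6, 1)]; region rows[6,7) x cols[0,2) = 1x2
Unfold 1 (reflect across v@2): 2 holes -> [(6, 1), (6, 2)]
Unfold 2 (reflect across h@7): 4 holes -> [(6, 1), (6, 2), (7, 1), (7, 2)]
Unfold 3 (reflect across h@6): 8 holes -> [(4, 1), (4, 2), (5, 1), (5, 2), (6, 1), (6, 2), (7, 1), (7, 2)]
Unfold 4 (reflect across h@4): 16 holes -> [(0, 1), (0, 2), (1, 1), (1, 2), (2, 1), (2, 2), (3, 1), (3, 2), (4, 1), (4, 2), (5, 1), (5, 2), (6, 1), (6, 2), (7, 1), (7, 2)]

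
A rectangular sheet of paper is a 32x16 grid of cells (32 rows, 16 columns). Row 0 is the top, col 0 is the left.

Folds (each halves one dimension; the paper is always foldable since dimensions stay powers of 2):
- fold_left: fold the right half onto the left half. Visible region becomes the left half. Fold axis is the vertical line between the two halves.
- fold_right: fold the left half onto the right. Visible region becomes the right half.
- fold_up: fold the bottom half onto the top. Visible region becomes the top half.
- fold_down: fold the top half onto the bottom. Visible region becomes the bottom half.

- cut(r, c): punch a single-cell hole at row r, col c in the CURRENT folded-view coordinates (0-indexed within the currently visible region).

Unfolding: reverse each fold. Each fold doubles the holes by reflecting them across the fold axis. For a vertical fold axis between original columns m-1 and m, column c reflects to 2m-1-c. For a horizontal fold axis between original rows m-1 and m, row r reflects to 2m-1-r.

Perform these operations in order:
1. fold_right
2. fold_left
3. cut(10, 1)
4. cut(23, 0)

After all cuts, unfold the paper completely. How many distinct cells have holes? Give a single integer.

Answer: 8

Derivation:
Op 1 fold_right: fold axis v@8; visible region now rows[0,32) x cols[8,16) = 32x8
Op 2 fold_left: fold axis v@12; visible region now rows[0,32) x cols[8,12) = 32x4
Op 3 cut(10, 1): punch at orig (10,9); cuts so far [(10, 9)]; region rows[0,32) x cols[8,12) = 32x4
Op 4 cut(23, 0): punch at orig (23,8); cuts so far [(10, 9), (23, 8)]; region rows[0,32) x cols[8,12) = 32x4
Unfold 1 (reflect across v@12): 4 holes -> [(10, 9), (10, 14), (23, 8), (23, 15)]
Unfold 2 (reflect across v@8): 8 holes -> [(10, 1), (10, 6), (10, 9), (10, 14), (23, 0), (23, 7), (23, 8), (23, 15)]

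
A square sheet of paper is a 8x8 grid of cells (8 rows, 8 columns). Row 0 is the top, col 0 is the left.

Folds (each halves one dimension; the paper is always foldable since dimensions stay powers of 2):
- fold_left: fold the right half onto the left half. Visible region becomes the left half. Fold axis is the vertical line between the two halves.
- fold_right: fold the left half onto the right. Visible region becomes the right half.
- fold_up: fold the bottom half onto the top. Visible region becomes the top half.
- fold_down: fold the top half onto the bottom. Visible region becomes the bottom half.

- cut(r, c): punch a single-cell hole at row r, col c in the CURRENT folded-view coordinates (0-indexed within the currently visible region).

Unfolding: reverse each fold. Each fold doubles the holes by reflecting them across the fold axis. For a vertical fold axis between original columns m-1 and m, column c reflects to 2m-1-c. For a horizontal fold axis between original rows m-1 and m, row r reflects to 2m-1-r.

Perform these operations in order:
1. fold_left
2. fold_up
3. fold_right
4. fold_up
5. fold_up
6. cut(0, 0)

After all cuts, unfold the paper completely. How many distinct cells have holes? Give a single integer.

Answer: 32

Derivation:
Op 1 fold_left: fold axis v@4; visible region now rows[0,8) x cols[0,4) = 8x4
Op 2 fold_up: fold axis h@4; visible region now rows[0,4) x cols[0,4) = 4x4
Op 3 fold_right: fold axis v@2; visible region now rows[0,4) x cols[2,4) = 4x2
Op 4 fold_up: fold axis h@2; visible region now rows[0,2) x cols[2,4) = 2x2
Op 5 fold_up: fold axis h@1; visible region now rows[0,1) x cols[2,4) = 1x2
Op 6 cut(0, 0): punch at orig (0,2); cuts so far [(0, 2)]; region rows[0,1) x cols[2,4) = 1x2
Unfold 1 (reflect across h@1): 2 holes -> [(0, 2), (1, 2)]
Unfold 2 (reflect across h@2): 4 holes -> [(0, 2), (1, 2), (2, 2), (3, 2)]
Unfold 3 (reflect across v@2): 8 holes -> [(0, 1), (0, 2), (1, 1), (1, 2), (2, 1), (2, 2), (3, 1), (3, 2)]
Unfold 4 (reflect across h@4): 16 holes -> [(0, 1), (0, 2), (1, 1), (1, 2), (2, 1), (2, 2), (3, 1), (3, 2), (4, 1), (4, 2), (5, 1), (5, 2), (6, 1), (6, 2), (7, 1), (7, 2)]
Unfold 5 (reflect across v@4): 32 holes -> [(0, 1), (0, 2), (0, 5), (0, 6), (1, 1), (1, 2), (1, 5), (1, 6), (2, 1), (2, 2), (2, 5), (2, 6), (3, 1), (3, 2), (3, 5), (3, 6), (4, 1), (4, 2), (4, 5), (4, 6), (5, 1), (5, 2), (5, 5), (5, 6), (6, 1), (6, 2), (6, 5), (6, 6), (7, 1), (7, 2), (7, 5), (7, 6)]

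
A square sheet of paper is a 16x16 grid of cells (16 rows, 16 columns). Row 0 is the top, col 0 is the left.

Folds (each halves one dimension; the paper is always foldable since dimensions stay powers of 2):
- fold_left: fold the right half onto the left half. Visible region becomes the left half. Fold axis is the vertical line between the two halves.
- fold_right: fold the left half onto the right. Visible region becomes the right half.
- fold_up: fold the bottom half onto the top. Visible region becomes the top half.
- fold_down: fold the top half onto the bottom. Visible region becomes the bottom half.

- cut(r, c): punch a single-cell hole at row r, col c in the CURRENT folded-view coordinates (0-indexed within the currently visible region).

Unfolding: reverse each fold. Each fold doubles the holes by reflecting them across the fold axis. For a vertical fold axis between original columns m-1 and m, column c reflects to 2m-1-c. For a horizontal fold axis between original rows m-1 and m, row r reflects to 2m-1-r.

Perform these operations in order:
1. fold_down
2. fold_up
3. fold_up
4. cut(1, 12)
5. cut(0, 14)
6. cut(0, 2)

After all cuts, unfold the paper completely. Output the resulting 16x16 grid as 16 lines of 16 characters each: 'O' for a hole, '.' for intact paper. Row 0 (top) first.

Answer: ..O...........O.
............O...
............O...
..O...........O.
..O...........O.
............O...
............O...
..O...........O.
..O...........O.
............O...
............O...
..O...........O.
..O...........O.
............O...
............O...
..O...........O.

Derivation:
Op 1 fold_down: fold axis h@8; visible region now rows[8,16) x cols[0,16) = 8x16
Op 2 fold_up: fold axis h@12; visible region now rows[8,12) x cols[0,16) = 4x16
Op 3 fold_up: fold axis h@10; visible region now rows[8,10) x cols[0,16) = 2x16
Op 4 cut(1, 12): punch at orig (9,12); cuts so far [(9, 12)]; region rows[8,10) x cols[0,16) = 2x16
Op 5 cut(0, 14): punch at orig (8,14); cuts so far [(8, 14), (9, 12)]; region rows[8,10) x cols[0,16) = 2x16
Op 6 cut(0, 2): punch at orig (8,2); cuts so far [(8, 2), (8, 14), (9, 12)]; region rows[8,10) x cols[0,16) = 2x16
Unfold 1 (reflect across h@10): 6 holes -> [(8, 2), (8, 14), (9, 12), (10, 12), (11, 2), (11, 14)]
Unfold 2 (reflect across h@12): 12 holes -> [(8, 2), (8, 14), (9, 12), (10, 12), (11, 2), (11, 14), (12, 2), (12, 14), (13, 12), (14, 12), (15, 2), (15, 14)]
Unfold 3 (reflect across h@8): 24 holes -> [(0, 2), (0, 14), (1, 12), (2, 12), (3, 2), (3, 14), (4, 2), (4, 14), (5, 12), (6, 12), (7, 2), (7, 14), (8, 2), (8, 14), (9, 12), (10, 12), (11, 2), (11, 14), (12, 2), (12, 14), (13, 12), (14, 12), (15, 2), (15, 14)]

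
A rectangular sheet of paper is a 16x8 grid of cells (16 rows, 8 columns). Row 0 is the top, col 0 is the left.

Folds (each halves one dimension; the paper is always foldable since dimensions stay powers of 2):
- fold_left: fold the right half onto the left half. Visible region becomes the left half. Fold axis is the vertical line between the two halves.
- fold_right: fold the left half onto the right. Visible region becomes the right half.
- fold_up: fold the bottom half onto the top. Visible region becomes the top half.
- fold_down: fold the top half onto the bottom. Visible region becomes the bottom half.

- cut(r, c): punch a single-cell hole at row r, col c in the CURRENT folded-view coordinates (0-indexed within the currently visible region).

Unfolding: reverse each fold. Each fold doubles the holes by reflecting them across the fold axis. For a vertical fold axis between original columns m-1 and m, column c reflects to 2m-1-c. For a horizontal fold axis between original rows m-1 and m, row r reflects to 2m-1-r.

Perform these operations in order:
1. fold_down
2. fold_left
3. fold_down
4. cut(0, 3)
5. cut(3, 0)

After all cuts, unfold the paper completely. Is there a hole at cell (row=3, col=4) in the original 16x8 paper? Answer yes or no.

Op 1 fold_down: fold axis h@8; visible region now rows[8,16) x cols[0,8) = 8x8
Op 2 fold_left: fold axis v@4; visible region now rows[8,16) x cols[0,4) = 8x4
Op 3 fold_down: fold axis h@12; visible region now rows[12,16) x cols[0,4) = 4x4
Op 4 cut(0, 3): punch at orig (12,3); cuts so far [(12, 3)]; region rows[12,16) x cols[0,4) = 4x4
Op 5 cut(3, 0): punch at orig (15,0); cuts so far [(12, 3), (15, 0)]; region rows[12,16) x cols[0,4) = 4x4
Unfold 1 (reflect across h@12): 4 holes -> [(8, 0), (11, 3), (12, 3), (15, 0)]
Unfold 2 (reflect across v@4): 8 holes -> [(8, 0), (8, 7), (11, 3), (11, 4), (12, 3), (12, 4), (15, 0), (15, 7)]
Unfold 3 (reflect across h@8): 16 holes -> [(0, 0), (0, 7), (3, 3), (3, 4), (4, 3), (4, 4), (7, 0), (7, 7), (8, 0), (8, 7), (11, 3), (11, 4), (12, 3), (12, 4), (15, 0), (15, 7)]
Holes: [(0, 0), (0, 7), (3, 3), (3, 4), (4, 3), (4, 4), (7, 0), (7, 7), (8, 0), (8, 7), (11, 3), (11, 4), (12, 3), (12, 4), (15, 0), (15, 7)]

Answer: yes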